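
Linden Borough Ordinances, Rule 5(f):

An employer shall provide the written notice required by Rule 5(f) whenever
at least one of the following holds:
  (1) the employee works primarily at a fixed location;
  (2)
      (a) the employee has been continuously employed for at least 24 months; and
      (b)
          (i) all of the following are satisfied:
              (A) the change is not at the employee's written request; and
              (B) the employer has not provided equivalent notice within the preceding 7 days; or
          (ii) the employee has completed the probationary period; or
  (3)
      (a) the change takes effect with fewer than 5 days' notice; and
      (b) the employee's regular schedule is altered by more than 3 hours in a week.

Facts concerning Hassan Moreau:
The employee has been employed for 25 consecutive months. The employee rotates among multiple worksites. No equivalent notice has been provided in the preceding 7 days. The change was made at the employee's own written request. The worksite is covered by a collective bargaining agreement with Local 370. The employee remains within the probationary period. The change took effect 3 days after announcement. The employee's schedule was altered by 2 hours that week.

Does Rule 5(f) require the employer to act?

No — not required.

(1) fixed location — fails.
(a) tenure ≥ 24 mo. — holds.
(A) not employee-requested — fails.
(B) no recent notice — met.
So (i) is not satisfied (F AND T).
(ii) past probation — not met.
(b) = F OR F = false.
So (2) is not satisfied (T AND F).
(a) < 5 days' notice — met.
(b) schedule shift > 3h — not satisfied.
(3) = T AND F = false.
Overall = F OR F OR F = false.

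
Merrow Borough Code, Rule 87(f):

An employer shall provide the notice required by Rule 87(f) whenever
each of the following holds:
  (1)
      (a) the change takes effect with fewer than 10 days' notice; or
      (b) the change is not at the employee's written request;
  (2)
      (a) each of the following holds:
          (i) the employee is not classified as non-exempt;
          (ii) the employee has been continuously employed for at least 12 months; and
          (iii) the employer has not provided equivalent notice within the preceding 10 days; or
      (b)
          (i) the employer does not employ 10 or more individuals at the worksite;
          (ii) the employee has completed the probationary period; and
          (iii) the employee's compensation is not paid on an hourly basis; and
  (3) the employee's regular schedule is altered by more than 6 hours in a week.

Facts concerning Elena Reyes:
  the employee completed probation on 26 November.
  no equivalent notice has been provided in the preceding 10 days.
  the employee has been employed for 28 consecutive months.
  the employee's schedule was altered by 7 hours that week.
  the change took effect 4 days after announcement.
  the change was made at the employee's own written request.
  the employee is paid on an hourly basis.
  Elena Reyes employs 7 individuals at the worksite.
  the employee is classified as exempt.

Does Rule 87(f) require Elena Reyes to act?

Yes — required.

(a) < 10 days' notice — holds.
(b) not employee-requested — fails.
So (1) is satisfied (T OR F).
(i) not (non-exempt) — met.
(ii) tenure ≥ 12 mo. — satisfied.
(iii) no recent notice — holds.
(a) = T AND T AND T = true.
(i) not (≥ 10 at site) — holds.
(ii) past probation — holds.
(iii) not (hourly-paid) — not satisfied.
So (b) is not satisfied (T AND T AND F).
(2) = T OR F = true.
(3) schedule shift > 6h — holds.
Overall = T AND T AND T = true.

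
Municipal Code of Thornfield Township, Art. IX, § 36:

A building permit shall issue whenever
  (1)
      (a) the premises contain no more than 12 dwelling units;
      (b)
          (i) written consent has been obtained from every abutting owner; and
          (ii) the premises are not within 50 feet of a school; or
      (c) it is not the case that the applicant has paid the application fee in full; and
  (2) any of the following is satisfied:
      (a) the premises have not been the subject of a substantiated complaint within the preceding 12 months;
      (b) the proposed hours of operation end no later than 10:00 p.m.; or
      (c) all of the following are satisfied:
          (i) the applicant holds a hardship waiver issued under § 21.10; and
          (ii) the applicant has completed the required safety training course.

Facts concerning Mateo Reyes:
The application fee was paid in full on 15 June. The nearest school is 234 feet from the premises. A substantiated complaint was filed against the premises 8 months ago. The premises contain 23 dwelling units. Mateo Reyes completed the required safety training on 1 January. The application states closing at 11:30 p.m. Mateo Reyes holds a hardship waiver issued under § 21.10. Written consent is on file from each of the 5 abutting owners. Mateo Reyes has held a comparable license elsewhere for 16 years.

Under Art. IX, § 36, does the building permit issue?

Yes — granted.

(a) ≤ 12 units — not satisfied.
(i) all abutters consent — satisfied.
(ii) ≥50 ft from school — holds.
So (b) is satisfied (T AND T).
(c) not (fee paid) — fails.
So (1) is satisfied (F OR T OR F).
(a) no complaint in 12 mo. — not met.
(b) closes by 10 p.m. — not met.
(i) hardship waiver — satisfied.
(ii) safety training — holds.
(c): T AND T → true.
(2): F OR F OR T → true.
So Overall is satisfied (T AND T).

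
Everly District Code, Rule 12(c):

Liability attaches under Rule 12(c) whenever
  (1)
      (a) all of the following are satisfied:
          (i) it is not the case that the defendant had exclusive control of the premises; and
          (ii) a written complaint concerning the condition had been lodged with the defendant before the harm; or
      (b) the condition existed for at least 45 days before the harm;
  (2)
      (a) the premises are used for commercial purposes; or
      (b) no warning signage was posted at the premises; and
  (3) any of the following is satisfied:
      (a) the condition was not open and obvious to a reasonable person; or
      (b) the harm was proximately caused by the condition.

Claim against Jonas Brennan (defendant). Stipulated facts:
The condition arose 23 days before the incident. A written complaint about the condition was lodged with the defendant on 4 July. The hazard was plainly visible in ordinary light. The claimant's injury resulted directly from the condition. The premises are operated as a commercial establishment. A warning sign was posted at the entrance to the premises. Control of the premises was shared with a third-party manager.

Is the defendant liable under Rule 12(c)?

(i) not (exclusive control) — holds.
(ii) complaint lodged — met.
So (a) is satisfied (T AND T).
(b) condition ≥45 days old — not met.
(1) = T OR F = true.
(a) commercial use — holds.
(b) no signage posted — fails.
(2): T OR F → true.
(a) not open/obvious — not satisfied.
(b) proximate cause — holds.
So (3) is satisfied (F OR T).
Overall = T AND T AND T = true.

Yes — liable.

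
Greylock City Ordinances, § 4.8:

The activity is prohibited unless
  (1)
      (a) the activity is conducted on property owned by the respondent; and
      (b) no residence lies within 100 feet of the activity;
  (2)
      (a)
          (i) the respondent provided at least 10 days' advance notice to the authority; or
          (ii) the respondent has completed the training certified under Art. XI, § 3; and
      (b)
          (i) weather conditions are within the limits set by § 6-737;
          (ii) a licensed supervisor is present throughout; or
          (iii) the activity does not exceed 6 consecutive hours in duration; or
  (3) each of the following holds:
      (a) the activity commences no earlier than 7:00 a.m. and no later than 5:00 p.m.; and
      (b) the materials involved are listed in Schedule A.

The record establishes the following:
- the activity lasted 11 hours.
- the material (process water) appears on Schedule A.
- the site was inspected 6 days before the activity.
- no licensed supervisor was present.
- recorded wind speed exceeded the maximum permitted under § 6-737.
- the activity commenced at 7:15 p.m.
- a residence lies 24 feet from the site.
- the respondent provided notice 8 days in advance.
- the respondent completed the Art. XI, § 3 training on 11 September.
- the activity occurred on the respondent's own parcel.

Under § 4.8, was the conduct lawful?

No — unlawful.

(a) own property — met.
(b) no residence in 100 ft — not met.
(1): T AND F → false.
(i) ≥10 days' notice — not met.
(ii) training certified — satisfied.
So (a) is satisfied (F OR T).
(i) weather ok — fails.
(ii) supervisor present — not satisfied.
(iii) ≤ 6 hrs duration — fails.
(b) = F OR F OR F = false.
So (2) is not satisfied (T AND F).
(a) start within hours — not met.
(b) Schedule A material — holds.
So (3) is not satisfied (F AND T).
Overall = F OR F OR F = false.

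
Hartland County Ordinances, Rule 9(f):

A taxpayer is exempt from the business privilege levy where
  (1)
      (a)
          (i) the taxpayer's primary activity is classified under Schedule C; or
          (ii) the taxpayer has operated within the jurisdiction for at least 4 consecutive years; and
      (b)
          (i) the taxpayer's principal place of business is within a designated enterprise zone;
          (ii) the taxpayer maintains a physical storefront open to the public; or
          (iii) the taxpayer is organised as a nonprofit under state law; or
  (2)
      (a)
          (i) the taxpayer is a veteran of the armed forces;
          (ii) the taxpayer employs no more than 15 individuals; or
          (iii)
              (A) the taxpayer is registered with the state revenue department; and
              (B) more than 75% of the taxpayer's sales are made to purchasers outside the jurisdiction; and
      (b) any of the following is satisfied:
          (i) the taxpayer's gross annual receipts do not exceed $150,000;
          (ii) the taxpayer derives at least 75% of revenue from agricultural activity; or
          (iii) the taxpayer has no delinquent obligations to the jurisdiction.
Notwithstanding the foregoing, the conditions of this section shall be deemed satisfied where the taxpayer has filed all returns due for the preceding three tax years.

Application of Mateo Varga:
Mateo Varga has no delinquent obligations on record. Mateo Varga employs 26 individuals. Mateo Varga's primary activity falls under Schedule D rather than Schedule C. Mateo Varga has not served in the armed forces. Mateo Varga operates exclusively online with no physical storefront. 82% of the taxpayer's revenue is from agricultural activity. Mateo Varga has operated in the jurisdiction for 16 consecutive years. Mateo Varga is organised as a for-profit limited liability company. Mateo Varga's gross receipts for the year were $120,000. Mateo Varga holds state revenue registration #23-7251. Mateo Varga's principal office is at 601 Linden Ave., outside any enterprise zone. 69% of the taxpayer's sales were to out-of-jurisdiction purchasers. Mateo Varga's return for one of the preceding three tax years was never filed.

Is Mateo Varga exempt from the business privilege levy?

No — not exempt.

(i) Schedule C activity — not met.
(ii) ≥ 4 yrs in jurisdiction — satisfied.
So (a) is satisfied (F OR T).
(i) in enterprise zone — not satisfied.
(ii) has storefront — not satisfied.
(iii) nonprofit — not satisfied.
So (b) is not satisfied (F OR F OR F).
(1) = T AND F = false.
(i) veteran — fails.
(ii) ≤ 15 employees — not satisfied.
(A) state-registered — satisfied.
(B) >75% out-of-jur. sales — fails.
So (iii) is not satisfied (T AND F).
(a): F OR F OR F → false.
(i) receipts ≤ $150,000 — satisfied.
(ii) ≥75% agricultural — met.
(iii) no delinquency — satisfied.
(b): T OR T OR T → true.
(2): F AND T → false.
So Overall is not satisfied (F OR F).
Exception (returns current) — not satisfied.
Result: main false OR exception false → false.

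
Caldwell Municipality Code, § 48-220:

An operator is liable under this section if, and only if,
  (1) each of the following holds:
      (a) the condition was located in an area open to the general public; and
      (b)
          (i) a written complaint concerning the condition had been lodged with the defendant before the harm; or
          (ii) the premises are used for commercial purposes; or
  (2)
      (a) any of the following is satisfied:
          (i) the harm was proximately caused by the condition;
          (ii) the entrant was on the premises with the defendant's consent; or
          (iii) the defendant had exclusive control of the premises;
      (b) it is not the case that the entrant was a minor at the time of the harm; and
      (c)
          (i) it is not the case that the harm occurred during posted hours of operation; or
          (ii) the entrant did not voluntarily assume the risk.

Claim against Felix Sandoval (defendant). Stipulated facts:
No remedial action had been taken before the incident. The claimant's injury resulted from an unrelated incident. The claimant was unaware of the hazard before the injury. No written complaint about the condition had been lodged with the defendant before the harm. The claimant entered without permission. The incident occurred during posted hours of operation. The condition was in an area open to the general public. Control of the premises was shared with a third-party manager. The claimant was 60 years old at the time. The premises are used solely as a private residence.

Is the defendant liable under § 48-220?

(a) public area — met.
(i) complaint lodged — not met.
(ii) commercial use — not met.
(b): F OR F → false.
So (1) is not satisfied (T AND F).
(i) proximate cause — not satisfied.
(ii) consent to enter — not met.
(iii) exclusive control — fails.
(a) = F OR F OR F = false.
(b) not (entrant a minor) — met.
(i) not (during posted hours) — not met.
(ii) no assumed risk — satisfied.
So (c) is satisfied (F OR T).
(2): F AND T AND T → false.
Overall = F OR F = false.

No — not liable.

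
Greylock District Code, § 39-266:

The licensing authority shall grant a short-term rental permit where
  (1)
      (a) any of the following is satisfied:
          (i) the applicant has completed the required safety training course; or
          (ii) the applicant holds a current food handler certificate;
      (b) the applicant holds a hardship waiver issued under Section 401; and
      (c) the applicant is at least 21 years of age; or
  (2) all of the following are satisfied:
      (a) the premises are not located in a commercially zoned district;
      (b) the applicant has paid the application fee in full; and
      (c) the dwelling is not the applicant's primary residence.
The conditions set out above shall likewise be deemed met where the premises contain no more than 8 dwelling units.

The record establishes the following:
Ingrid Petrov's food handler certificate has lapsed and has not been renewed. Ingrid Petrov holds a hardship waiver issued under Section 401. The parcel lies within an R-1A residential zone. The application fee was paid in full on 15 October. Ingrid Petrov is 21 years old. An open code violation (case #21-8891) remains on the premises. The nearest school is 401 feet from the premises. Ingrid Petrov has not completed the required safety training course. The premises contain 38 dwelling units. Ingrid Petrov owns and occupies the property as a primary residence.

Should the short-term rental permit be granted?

(i) safety training — not satisfied.
(ii) food handler cert. — not met.
(a) = F OR F = false.
(b) hardship waiver — holds.
(c) age ≥ 21 — met.
So (1) is not satisfied (F AND T AND T).
(a) not (commercially zoned) — satisfied.
(b) fee paid — satisfied.
(c) not (primary residence) — fails.
(2) = T AND T AND F = false.
Overall: F OR F → false.
Exception (≤ 8 units) — not satisfied.
Result: main false OR exception false → false.

No — denied.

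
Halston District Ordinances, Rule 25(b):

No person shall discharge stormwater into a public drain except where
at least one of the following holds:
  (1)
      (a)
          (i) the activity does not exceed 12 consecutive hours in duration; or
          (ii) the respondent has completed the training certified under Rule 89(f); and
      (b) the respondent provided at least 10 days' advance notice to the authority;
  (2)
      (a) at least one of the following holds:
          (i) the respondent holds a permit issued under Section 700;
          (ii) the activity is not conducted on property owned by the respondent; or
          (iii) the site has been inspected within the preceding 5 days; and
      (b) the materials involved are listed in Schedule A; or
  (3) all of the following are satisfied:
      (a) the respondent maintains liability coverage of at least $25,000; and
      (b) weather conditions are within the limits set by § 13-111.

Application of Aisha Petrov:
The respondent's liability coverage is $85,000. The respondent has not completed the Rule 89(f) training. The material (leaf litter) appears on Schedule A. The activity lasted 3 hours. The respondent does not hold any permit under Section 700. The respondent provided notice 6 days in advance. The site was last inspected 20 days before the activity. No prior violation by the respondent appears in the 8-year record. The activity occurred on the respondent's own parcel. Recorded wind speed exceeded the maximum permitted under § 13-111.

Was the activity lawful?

No — unlawful.

(i) ≤ 12 hrs duration — holds.
(ii) training certified — not met.
So (a) is satisfied (T OR F).
(b) ≥10 days' notice — fails.
(1) = T AND F = false.
(i) holds permit — not met.
(ii) not (own property) — not satisfied.
(iii) site inspected — not met.
(a): F OR F OR F → false.
(b) Schedule A material — holds.
(2): F AND T → false.
(a) coverage ≥ $25,000 — satisfied.
(b) weather ok — not met.
(3): T AND F → false.
Overall = F OR F OR F = false.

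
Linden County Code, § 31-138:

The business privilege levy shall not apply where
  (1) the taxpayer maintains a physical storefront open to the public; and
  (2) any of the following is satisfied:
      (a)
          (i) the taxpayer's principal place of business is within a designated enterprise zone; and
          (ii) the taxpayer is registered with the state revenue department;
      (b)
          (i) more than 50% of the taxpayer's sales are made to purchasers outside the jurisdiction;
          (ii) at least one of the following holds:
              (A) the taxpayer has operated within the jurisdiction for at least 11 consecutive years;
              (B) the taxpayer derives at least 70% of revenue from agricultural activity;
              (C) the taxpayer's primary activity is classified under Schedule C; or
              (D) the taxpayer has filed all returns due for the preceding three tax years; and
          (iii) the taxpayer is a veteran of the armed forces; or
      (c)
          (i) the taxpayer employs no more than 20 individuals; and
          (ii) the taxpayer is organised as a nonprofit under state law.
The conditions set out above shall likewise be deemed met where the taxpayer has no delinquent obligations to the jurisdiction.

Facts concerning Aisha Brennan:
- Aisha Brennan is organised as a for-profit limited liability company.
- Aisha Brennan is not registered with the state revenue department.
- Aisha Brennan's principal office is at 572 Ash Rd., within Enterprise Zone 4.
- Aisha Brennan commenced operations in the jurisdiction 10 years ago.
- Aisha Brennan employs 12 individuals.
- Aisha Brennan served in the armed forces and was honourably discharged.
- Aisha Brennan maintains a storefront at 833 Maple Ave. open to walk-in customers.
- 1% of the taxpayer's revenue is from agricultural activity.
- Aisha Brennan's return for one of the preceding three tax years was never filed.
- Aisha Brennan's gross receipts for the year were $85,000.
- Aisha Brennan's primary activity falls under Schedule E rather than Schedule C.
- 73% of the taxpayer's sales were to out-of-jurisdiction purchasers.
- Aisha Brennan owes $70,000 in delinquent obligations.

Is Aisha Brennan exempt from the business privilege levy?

(1) has storefront — satisfied.
(i) in enterprise zone — holds.
(ii) state-registered — fails.
(a): T AND F → false.
(i) >50% out-of-jur. sales — met.
(A) ≥ 11 yrs in jurisdiction — not satisfied.
(B) ≥70% agricultural — fails.
(C) Schedule C activity — not satisfied.
(D) returns current — not satisfied.
So (ii) is not satisfied (F OR F OR F OR F).
(iii) veteran — satisfied.
So (b) is not satisfied (T AND F AND T).
(i) ≤ 20 employees — holds.
(ii) nonprofit — not satisfied.
(c) = T AND F = false.
So (2) is not satisfied (F OR F OR F).
Overall = T AND F = false.
Exception (no delinquency) — not satisfied.
Result: main false OR exception false → false.

No — not exempt.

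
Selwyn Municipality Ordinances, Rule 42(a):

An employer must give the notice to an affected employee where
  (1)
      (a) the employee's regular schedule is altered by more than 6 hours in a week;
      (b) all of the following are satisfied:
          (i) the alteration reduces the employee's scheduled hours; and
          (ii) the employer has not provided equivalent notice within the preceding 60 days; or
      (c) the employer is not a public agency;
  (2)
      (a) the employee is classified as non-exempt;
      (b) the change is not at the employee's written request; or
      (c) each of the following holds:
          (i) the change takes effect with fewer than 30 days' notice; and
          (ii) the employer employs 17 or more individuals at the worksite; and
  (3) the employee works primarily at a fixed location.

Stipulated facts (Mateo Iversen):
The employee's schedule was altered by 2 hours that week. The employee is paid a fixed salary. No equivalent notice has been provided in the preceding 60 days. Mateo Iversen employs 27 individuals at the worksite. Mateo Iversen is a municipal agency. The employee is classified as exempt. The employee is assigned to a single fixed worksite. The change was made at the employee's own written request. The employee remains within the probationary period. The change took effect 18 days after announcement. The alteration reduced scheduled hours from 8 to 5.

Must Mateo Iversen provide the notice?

Yes — required.

(a) schedule shift > 6h — not satisfied.
(i) hours reduced — met.
(ii) no recent notice — holds.
(b) = T AND T = true.
(c) not (public agency) — fails.
(1) = F OR T OR F = true.
(a) non-exempt — not met.
(b) not employee-requested — not satisfied.
(i) < 30 days' notice — met.
(ii) ≥ 17 at site — satisfied.
So (c) is satisfied (T AND T).
(2) = F OR F OR T = true.
(3) fixed location — met.
So Overall is satisfied (T AND T AND T).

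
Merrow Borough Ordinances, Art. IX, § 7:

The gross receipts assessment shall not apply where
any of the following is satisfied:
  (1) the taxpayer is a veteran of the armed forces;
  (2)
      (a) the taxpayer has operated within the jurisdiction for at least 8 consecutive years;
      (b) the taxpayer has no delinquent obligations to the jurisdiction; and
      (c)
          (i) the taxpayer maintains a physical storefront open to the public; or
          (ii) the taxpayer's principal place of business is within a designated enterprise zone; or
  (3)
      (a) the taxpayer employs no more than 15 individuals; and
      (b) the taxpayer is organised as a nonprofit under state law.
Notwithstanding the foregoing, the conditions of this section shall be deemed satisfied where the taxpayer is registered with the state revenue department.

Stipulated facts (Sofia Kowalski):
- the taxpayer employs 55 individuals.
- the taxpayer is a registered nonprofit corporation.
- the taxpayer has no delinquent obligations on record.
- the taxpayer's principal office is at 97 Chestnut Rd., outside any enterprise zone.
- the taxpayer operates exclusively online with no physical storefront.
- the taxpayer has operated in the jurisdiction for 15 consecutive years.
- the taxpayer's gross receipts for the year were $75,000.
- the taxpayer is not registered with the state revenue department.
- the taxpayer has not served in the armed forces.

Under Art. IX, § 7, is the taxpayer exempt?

(1) veteran — fails.
(a) ≥ 8 yrs in jurisdiction — met.
(b) no delinquency — holds.
(i) has storefront — not satisfied.
(ii) in enterprise zone — not satisfied.
So (c) is not satisfied (F OR F).
(2) = T AND T AND F = false.
(a) ≤ 15 employees — not satisfied.
(b) nonprofit — satisfied.
(3): F AND T → false.
Overall: F OR F OR F → false.
Exception (state-registered) — not satisfied.
Result: main false OR exception false → false.

No — not exempt.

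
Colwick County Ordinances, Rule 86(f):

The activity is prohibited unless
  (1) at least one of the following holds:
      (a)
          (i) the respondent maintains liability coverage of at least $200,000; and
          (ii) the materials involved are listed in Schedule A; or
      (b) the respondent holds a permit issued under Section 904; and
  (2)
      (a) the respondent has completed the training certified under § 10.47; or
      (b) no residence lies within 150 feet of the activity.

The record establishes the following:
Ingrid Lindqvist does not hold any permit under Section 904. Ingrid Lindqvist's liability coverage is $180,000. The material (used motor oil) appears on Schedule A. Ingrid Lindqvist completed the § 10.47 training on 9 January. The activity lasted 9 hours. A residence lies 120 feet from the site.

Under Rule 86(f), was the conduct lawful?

No — unlawful.

(i) coverage ≥ $200,000 — not satisfied.
(ii) Schedule A material — satisfied.
(a): F AND T → false.
(b) holds permit — not met.
So (1) is not satisfied (F OR F).
(a) training certified — holds.
(b) no residence in 150 ft — not satisfied.
(2) = T OR F = true.
Overall = F AND T = false.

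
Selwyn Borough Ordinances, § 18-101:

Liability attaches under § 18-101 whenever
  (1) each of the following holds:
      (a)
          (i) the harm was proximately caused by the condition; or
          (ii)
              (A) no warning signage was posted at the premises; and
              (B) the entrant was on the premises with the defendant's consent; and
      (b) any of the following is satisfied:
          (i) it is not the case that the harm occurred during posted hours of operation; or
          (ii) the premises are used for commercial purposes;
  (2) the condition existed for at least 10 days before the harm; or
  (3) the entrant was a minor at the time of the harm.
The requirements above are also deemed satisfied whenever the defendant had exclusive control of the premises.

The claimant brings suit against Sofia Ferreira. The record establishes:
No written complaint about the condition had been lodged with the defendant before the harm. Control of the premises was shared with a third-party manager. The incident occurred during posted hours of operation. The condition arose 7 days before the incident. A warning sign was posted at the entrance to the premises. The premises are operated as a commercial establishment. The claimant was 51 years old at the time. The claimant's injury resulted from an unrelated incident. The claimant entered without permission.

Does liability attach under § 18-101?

No — not liable.

(i) proximate cause — fails.
(A) no signage posted — not satisfied.
(B) consent to enter — fails.
(ii): F AND F → false.
So (a) is not satisfied (F OR F).
(i) not (during posted hours) — not met.
(ii) commercial use — holds.
So (b) is satisfied (F OR T).
So (1) is not satisfied (F AND T).
(2) condition ≥10 days old — not satisfied.
(3) entrant a minor — not met.
Overall: F OR F OR F → false.
Exception (exclusive control) — not satisfied.
Result: main false OR exception false → false.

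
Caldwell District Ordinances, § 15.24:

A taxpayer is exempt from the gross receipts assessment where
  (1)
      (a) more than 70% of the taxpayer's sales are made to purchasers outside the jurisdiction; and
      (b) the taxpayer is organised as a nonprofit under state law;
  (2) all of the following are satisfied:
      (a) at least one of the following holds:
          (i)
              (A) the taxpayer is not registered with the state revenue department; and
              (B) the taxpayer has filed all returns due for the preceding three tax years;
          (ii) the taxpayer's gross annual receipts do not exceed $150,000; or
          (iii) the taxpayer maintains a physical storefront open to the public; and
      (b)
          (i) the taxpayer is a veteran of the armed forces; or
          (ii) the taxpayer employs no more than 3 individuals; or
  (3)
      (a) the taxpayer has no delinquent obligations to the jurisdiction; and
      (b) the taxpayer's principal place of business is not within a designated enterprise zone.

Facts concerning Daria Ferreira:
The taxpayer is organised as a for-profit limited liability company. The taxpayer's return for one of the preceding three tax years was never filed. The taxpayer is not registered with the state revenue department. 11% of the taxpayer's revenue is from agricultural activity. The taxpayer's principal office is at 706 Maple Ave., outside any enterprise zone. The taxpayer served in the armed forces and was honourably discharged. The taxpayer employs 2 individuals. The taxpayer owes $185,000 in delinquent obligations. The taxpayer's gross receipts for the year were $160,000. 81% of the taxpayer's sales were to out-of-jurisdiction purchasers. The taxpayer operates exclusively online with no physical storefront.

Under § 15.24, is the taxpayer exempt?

No — not exempt.

(a) >70% out-of-jur. sales — met.
(b) nonprofit — not satisfied.
(1): T AND F → false.
(A) not (state-registered) — met.
(B) returns current — not met.
So (i) is not satisfied (T AND F).
(ii) receipts ≤ $150,000 — fails.
(iii) has storefront — not met.
(a): F OR F OR F → false.
(i) veteran — met.
(ii) ≤ 3 employees — met.
(b): T OR T → true.
(2): F AND T → false.
(a) no delinquency — not satisfied.
(b) not (in enterprise zone) — met.
(3): F AND T → false.
So Overall is not satisfied (F OR F OR F).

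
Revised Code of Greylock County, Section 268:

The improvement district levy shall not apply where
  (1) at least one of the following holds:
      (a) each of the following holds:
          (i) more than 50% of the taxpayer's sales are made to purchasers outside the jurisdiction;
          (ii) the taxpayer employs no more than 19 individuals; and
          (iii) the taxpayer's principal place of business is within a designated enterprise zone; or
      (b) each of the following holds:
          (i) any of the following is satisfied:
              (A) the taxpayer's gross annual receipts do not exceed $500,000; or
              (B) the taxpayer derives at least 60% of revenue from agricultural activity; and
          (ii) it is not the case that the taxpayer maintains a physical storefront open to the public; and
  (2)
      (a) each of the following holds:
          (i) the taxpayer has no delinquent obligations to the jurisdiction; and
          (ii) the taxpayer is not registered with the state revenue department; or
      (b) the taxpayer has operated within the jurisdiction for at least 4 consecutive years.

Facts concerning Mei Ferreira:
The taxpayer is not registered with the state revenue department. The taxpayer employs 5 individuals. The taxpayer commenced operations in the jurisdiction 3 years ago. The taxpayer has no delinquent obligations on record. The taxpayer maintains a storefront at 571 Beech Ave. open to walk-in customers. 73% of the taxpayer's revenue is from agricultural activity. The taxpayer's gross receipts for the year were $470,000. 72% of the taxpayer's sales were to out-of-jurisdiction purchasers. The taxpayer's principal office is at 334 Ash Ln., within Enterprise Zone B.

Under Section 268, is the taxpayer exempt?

(i) >50% out-of-jur. sales — holds.
(ii) ≤ 19 employees — holds.
(iii) in enterprise zone — met.
(a) = T AND T AND T = true.
(A) receipts ≤ $500,000 — satisfied.
(B) ≥60% agricultural — satisfied.
(i) = T OR T = true.
(ii) not (has storefront) — fails.
So (b) is not satisfied (T AND F).
So (1) is satisfied (T OR F).
(i) no delinquency — met.
(ii) not (state-registered) — met.
(a): T AND T → true.
(b) ≥ 4 yrs in jurisdiction — not met.
So (2) is satisfied (T OR F).
Overall: T AND T → true.

Yes — exempt.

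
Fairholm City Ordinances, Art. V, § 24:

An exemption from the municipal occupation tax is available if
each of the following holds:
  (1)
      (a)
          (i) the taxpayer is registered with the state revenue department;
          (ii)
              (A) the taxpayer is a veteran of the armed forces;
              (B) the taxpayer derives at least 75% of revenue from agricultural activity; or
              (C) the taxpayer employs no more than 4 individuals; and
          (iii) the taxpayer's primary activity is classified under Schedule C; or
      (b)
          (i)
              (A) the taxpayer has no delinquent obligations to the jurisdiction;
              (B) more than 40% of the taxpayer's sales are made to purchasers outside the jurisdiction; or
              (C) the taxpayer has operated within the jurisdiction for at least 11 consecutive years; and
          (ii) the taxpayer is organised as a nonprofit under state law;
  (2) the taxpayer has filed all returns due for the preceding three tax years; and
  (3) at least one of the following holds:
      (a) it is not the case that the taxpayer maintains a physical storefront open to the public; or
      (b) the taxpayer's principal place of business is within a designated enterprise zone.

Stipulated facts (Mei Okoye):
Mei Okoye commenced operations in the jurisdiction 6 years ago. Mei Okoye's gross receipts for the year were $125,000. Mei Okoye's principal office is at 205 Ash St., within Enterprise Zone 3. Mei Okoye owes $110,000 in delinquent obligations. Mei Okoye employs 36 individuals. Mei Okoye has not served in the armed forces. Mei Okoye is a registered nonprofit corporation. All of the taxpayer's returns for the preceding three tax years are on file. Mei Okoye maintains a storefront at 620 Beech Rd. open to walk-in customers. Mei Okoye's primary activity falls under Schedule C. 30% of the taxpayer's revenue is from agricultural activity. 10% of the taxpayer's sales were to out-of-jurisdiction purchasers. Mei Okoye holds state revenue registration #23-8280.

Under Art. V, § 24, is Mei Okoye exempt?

No — not exempt.

(i) state-registered — satisfied.
(A) veteran — not satisfied.
(B) ≥75% agricultural — not met.
(C) ≤ 4 employees — not met.
(ii): F OR F OR F → false.
(iii) Schedule C activity — satisfied.
So (a) is not satisfied (T AND F AND T).
(A) no delinquency — not satisfied.
(B) >40% out-of-jur. sales — fails.
(C) ≥ 11 yrs in jurisdiction — fails.
So (i) is not satisfied (F OR F OR F).
(ii) nonprofit — satisfied.
(b) = F AND T = false.
(1): F OR F → false.
(2) returns current — met.
(a) not (has storefront) — not met.
(b) in enterprise zone — satisfied.
(3): F OR T → true.
Overall: F AND T AND T → false.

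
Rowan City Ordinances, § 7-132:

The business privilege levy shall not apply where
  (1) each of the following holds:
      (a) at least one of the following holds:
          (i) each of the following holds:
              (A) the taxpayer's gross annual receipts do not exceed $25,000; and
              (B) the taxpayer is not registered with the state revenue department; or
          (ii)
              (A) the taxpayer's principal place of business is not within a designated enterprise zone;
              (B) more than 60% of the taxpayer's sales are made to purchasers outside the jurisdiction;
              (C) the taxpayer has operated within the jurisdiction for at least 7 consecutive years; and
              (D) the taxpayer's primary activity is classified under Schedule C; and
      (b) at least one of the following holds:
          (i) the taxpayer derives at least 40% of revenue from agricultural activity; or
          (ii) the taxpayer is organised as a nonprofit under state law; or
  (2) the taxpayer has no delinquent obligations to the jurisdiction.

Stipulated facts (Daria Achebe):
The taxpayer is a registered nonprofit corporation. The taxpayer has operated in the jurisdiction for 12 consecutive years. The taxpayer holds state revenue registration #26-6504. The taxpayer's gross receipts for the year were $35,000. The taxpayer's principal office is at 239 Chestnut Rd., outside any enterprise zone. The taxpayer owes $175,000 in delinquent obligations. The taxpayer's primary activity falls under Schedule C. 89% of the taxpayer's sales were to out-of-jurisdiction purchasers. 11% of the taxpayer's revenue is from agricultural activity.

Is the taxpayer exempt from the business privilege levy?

Yes — exempt.

(A) receipts ≤ $25,000 — not met.
(B) not (state-registered) — fails.
(i) = F AND F = false.
(A) not (in enterprise zone) — met.
(B) >60% out-of-jur. sales — satisfied.
(C) ≥ 7 yrs in jurisdiction — satisfied.
(D) Schedule C activity — satisfied.
(ii): T AND T AND T AND T → true.
(a): F OR T → true.
(i) ≥40% agricultural — fails.
(ii) nonprofit — met.
(b) = F OR T = true.
(1) = T AND T = true.
(2) no delinquency — fails.
So Overall is satisfied (T OR F).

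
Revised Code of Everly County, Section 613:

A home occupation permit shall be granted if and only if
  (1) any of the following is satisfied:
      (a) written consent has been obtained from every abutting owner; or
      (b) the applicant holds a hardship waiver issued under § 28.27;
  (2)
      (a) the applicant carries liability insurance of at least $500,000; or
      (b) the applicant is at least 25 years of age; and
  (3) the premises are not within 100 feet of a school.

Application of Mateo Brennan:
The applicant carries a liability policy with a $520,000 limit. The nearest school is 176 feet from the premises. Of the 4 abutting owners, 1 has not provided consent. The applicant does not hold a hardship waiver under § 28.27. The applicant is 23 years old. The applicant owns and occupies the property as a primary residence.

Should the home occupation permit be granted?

(a) all abutters consent — not satisfied.
(b) hardship waiver — not satisfied.
So (1) is not satisfied (F OR F).
(a) insurance ≥ $500,000 — holds.
(b) age ≥ 25 — fails.
(2) = T OR F = true.
(3) ≥100 ft from school — met.
Overall = F AND T AND T = false.

No — denied.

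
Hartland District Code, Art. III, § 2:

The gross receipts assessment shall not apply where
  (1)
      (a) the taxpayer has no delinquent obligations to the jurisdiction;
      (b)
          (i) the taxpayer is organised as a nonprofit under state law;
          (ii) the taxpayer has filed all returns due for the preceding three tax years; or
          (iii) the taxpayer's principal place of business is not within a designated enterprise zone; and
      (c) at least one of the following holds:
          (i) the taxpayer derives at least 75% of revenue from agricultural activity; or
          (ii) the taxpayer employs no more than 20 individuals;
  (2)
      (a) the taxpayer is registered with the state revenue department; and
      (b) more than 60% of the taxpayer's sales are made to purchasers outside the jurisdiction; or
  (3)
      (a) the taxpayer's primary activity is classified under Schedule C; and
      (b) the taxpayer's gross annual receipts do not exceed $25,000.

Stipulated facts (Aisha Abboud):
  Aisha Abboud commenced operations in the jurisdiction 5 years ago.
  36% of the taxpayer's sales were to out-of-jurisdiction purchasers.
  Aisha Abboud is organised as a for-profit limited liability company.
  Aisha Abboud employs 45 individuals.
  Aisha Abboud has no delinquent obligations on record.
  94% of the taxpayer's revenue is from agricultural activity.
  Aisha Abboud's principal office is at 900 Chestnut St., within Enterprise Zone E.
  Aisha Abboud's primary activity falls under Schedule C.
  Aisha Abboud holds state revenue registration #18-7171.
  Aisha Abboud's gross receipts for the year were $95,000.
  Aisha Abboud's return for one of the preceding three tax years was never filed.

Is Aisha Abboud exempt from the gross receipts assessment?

(a) no delinquency — holds.
(i) nonprofit — not satisfied.
(ii) returns current — not met.
(iii) not (in enterprise zone) — not met.
(b): F OR F OR F → false.
(i) ≥75% agricultural — satisfied.
(ii) ≤ 20 employees — not met.
(c) = T OR F = true.
(1): T AND F AND T → false.
(a) state-registered — satisfied.
(b) >60% out-of-jur. sales — not satisfied.
So (2) is not satisfied (T AND F).
(a) Schedule C activity — holds.
(b) receipts ≤ $25,000 — fails.
So (3) is not satisfied (T AND F).
Overall: F OR F OR F → false.

No — not exempt.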